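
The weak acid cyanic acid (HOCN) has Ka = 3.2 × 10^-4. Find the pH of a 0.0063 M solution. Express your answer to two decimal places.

HOCN ⇌ OCN- + H+
Ka = [H+]²/(0.0063 − [H+]) = 3.2 × 10^-4
Here C₀/Ka ≈ 19.7, so the small-[H+] approximation fails. Use the quadratic:
[H+] = (−Ka + √(Ka² + 4·Ka·C₀))/2 = 1.27 × 10^-3 M
pH = −log[H+] = −log(1.27 × 10^-3) = 2.90

pH = 2.90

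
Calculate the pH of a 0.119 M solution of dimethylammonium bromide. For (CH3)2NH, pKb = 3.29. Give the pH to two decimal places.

pH = 5.82

(CH3)2NH2+ is the conjugate acid of the weak base (CH3)2NH.
Kb = 10^(−3.29) = 5.13 × 10^-4
Ka = Kw/Kb = 1.0×10^-14 / 5.13 × 10^-4 = 1.95 × 10^-11
From the ICE table, Ka = [H+]²/(0.119 − [H+]) = 1.95 × 10^-11.
Neglecting [H+] in the denominator: [H+] = √(1.95 × 10^-11 × 0.119) = 1.52 × 10^-6 M
([H+]/C₀ = 0.0013% < 5%, so the approximation holds.)
pH = −log[H+] = −log(1.52 × 10^-6) = 5.82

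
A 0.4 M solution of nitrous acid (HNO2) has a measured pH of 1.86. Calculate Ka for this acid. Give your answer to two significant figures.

[H+] = 10^(-1.86) = 1.38 × 10^-2 M
At equilibrium [HA] = 0.4 − 1.38 × 10^-2 = 3.86 × 10^-1 M
Ka = [H+][A-]/[HA] = (1.38 × 10^-2)² / 3.86 × 10^-1 = 4.9 × 10^-4

Ka = 4.9 × 10^-4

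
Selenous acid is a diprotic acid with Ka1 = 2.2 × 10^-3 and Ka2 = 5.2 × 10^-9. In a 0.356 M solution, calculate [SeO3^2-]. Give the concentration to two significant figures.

5.2 × 10^-9 M

First ionization gives [H+] ≈ [HSeO3-] = 2.69 × 10^-2 M.
Second step: Ka2 = [H+][SeO3^2-]/[HSeO3-] ≈ [SeO3^2-] (since [H+] ≈ [HSeO3-]).
So [SeO3^2-] ≈ Ka2.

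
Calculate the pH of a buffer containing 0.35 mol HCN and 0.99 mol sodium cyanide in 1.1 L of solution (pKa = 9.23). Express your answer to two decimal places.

pH = 9.68

Using pH = pKa + log([base]/[acid]) with [base]/[acid] = 0.99/0.35:
pH = 9.23 + (+0.452) = 9.68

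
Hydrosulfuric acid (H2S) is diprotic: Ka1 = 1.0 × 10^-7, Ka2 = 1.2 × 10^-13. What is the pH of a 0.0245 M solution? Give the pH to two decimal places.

Since Ka1 ≫ Ka2, the first ionization dominates [H+].
Ka1 = x²/(0.0245 − x) = 1.0 × 10^-7
x ≈ √(1.0 × 10^-7 × 0.0245) = 4.95 × 10^-5 M
pH = −log(4.95 × 10^-5) = 4.31

pH = 4.31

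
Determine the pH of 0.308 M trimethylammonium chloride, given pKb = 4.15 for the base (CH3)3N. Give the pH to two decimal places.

pH = 5.18

(CH3)3NH+ is the conjugate acid of the weak base (CH3)3N.
Kb = 10^(−4.15) = 7.08 × 10^-5
Ka = Kw/Kb = 1.0×10^-14 / 7.08 × 10^-5 = 1.41 × 10^-10
Ka = [H+]²/(0.308 − [H+]) = 1.41 × 10^-10
Since Ka ≪ C₀, [H+] ≈ √(Ka·C₀) = 6.59 × 10^-6 M.
Check: 0.0021% ionized — well under 5%, approximation valid.
pH = −log[H+] = −log(6.59 × 10^-6) = 5.18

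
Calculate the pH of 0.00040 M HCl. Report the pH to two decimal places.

pH = 3.40

HCl is a strong acid and dissociates completely, so [H+] = 0.00040 M.
pH = -log(0.0004) = 3.40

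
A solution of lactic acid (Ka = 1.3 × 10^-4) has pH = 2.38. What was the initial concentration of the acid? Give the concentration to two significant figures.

[H+] = 10^(-2.38) = 4.17 × 10^-3 M = x
Ka = x²/(C₀ − x) ⇒ C₀ = x + x²/Ka
C₀ = 4.17 × 10^-3 + (4.17 × 10^-3)²/(1.3 × 10^-4) = 1.38 × 10^-1 M

C₀ = 1.4 × 10^-1 M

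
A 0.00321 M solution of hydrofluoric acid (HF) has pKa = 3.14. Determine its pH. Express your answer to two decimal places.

pH = 2.92

HF ⇌ F- + H+
Ka = 10^(−3.14) = 7.24 × 10^-4
Ka = x²/(0.00321 − x) = 7.24 × 10^-4
x is not negligible relative to C₀; solve x² + 0.000724·x − 2.32e-06 = 0.
x = (−Ka + √(Ka² + 4·Ka·C₀))/2 = 1.20 × 10^-3 M
pH = −log(1.20 × 10^-3) = 2.92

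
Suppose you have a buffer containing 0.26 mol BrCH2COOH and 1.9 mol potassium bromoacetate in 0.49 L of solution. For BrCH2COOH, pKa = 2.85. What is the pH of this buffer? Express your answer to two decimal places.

pH = 3.71

pH = pKa + log([A⁻]/[HA]) = 2.85 + log(1.9/0.26)
pH = 2.85 + (+0.864) = 3.71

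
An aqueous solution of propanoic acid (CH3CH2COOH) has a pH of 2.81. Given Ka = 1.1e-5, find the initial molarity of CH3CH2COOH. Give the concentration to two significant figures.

C₀ = 2.2 × 10^-1 M

[H+] = 10^(-2.81) = 1.55 × 10^-3 M = x
Ka = x²/(C₀ − x) ⇒ C₀ = x + x²/Ka
C₀ = 1.55 × 10^-3 + (1.55 × 10^-3)²/(1.1 × 10^-5) = 2.20 × 10^-1 M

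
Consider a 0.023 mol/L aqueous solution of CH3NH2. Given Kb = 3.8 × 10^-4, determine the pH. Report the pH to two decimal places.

CH3NH2 + H2O ⇌ CH3NH3+ + OH-
Kb = [OH-]²/(0.023 − [OH-]) = 3.8 × 10^-4
The 5% rule fails; solving [OH-]² + Kb·[OH-] − Kb·C₀ = 0 exactly:
[OH-] = (−Kb + √(Kb² + 4·Kb·C₀))/2 = 2.77 × 10^-3 M
pOH = −log(2.77 × 10^-3) = 2.56; pH = 14.00 − 2.56 = 11.44

pH = 11.44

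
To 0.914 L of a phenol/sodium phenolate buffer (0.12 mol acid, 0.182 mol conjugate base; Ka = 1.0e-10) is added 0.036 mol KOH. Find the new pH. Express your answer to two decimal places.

After neutralization: n(C6H5OH) = 0.084 mol, n(C6H5O-) = 0.218 mol.
pKa = −log(1.0 × 10^-10) = 10.000
pH = pKa + log(n_C6H5O-/n_C6H5OH) = 10.000 + log(0.218/0.084) = 10.000 + (+0.414)

pH = 10.41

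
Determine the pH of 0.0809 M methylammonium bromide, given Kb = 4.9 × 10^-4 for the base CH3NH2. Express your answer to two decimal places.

CH3NH3+ is the conjugate acid of the weak base CH3NH2.
Ka = Kw/Kb = 1.0×10^-14 / 4.9 × 10^-4 = 2.04 × 10^-11
From the ICE table, Ka = [H+]²/(0.0809 − [H+]) = 2.04 × 10^-11.
Assume [H+] ≪ 0.0809: [H+] ≈ √(2.04 × 10^-11 × 0.0809) = 1.28 × 10^-6 M
pH = −log(1.28 × 10^-6) = 5.89

pH = 5.89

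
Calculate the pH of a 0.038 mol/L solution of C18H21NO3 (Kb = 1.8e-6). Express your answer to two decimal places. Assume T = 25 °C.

C18H21NO3 + H2O ⇌ C18H22NO3+ + OH-
Kb = [OH-]²/(0.038 − [OH-]) = 1.8 × 10^-6
Neglecting [OH-] in the denominator: [OH-] = √(1.8 × 10^-6 × 0.038) = 2.62 × 10^-4 M
pOH = 3.58, so pH = 14.00 − pOH = 10.42

pH = 10.42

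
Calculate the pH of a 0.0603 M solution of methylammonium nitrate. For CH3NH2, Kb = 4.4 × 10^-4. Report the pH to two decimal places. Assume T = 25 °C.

pH = 5.93

CH3NH3+ is the conjugate acid of the weak base CH3NH2.
Ka = Kw/Kb = 1.0×10^-14 / 4.4 × 10^-4 = 2.27 × 10^-11
From the ICE table, Ka = [H+]²/(0.0603 − [H+]) = 2.27 × 10^-11.
Assume [H+] ≪ 0.0603: [H+] ≈ √(2.27 × 10^-11 × 0.0603) = 1.17 × 10^-6 M
Check: 0.0019% ionized — well under 5%, approximation valid.
pH = −log[H+] = −log(1.17 × 10^-6) = 5.93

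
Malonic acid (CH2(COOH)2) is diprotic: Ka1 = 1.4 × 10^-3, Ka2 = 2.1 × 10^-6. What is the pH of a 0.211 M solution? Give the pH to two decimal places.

pH = 1.78

Ka1 ≫ Ka2, so treat the first dissociation as the only significant source of H+.
Ka1 = x²/(0.211 − x) = 1.4 × 10^-3
Solving the quadratic: x = (−Ka1 + √(Ka1² + 4·Ka1·C₀))/2 = 1.65 × 10^-2 M
pH = −log(1.65 × 10^-2) = 1.78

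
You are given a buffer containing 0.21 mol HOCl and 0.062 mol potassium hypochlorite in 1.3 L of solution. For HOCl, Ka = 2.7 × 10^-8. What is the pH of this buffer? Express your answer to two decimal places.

pH = 7.04

pKa = −log(2.7 × 10^-8) = 7.569
Henderson–Hasselbalch: pH = pKa + log([OCl-]/[HOCl]) = 7.569 + log(0.062/0.21)
pH = 7.569 + (-0.530) = 7.04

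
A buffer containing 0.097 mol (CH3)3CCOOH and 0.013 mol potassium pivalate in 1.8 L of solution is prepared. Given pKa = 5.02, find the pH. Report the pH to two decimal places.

Henderson–Hasselbalch: pH = pKa + log([(CH3)3CCOO-]/[(CH3)3CCOOH]) = 5.02 + log(0.013/0.097)
pH = 5.02 + (-0.873) = 4.15

pH = 4.15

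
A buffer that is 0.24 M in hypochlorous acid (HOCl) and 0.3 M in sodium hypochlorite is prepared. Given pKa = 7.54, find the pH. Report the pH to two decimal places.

pH = 7.64

Using pH = pKa + log([base]/[acid]) with [base]/[acid] = 0.3/0.24:
pH = 7.54 + (+0.097) = 7.64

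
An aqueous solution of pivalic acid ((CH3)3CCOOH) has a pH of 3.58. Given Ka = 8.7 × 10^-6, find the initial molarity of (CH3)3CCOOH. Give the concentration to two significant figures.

[H+] = 10^(-3.58) = 2.63 × 10^-4 M = x
Ka = x²/(C₀ − x) ⇒ C₀ = x + x²/Ka
C₀ = 2.63 × 10^-4 + (2.63 × 10^-4)²/(8.7 × 10^-6) = 8.21 × 10^-3 M

C₀ = 8.2 × 10^-3 M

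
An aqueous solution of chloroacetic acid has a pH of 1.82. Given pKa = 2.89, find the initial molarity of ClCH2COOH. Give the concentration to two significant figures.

C₀ = 1.9 × 10^-1 M

[H+] = 10^(-1.82) = 1.51 × 10^-2 M = x
Ka = 10^(−2.89) = 1.29 × 10^-3
Ka = x²/(C₀ − x) ⇒ C₀ = x + x²/Ka
C₀ = 1.51 × 10^-2 + (1.51 × 10^-2)²/(1.29 × 10^-3) = 1.92 × 10^-1 M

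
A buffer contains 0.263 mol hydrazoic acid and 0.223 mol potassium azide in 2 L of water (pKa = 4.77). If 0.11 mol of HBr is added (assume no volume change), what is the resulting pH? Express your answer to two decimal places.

pH = 4.25

Added H+ converts N3- to HN3: HN3 → 0.373 mol, N3- → 0.113 mol.
pH = pKa + log(n_N3-/n_HN3) = 4.77 + log(0.113/0.373) = 4.77 + (-0.519)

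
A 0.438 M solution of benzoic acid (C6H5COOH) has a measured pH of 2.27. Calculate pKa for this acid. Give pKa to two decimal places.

pKa = 4.18

[H+] = 10^(-2.27) = 5.37 × 10^-3 M
At equilibrium [HA] = 0.438 − 5.37 × 10^-3 = 4.33 × 10^-1 M
Ka = [H+][A-]/[HA] = (5.37 × 10^-3)² / 4.33 × 10^-1 = 6.66 × 10^-5
pKa = -log(6.66 × 10^-5) = 4.18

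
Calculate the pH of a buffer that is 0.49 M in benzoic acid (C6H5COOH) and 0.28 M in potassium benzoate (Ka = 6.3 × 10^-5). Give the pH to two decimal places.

pKa = −log(6.3 × 10^-5) = 4.201
Using pH = pKa + log([base]/[acid]) with [base]/[acid] = 0.28/0.49:
pH = 4.201 + (-0.243) = 3.96

pH = 3.96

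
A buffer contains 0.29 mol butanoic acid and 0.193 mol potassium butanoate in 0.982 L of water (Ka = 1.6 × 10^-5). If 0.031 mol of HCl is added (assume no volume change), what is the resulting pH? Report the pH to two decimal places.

After neutralization: n(CH3(CH2)2COOH) = 0.321 mol, n(CH3(CH2)2COO-) = 0.162 mol.
pKa = −log(1.6 × 10^-5) = 4.796
Henderson–Hasselbalch with mole ratio 0.162/0.321: pH = 4.796 + (-0.297)

pH = 4.50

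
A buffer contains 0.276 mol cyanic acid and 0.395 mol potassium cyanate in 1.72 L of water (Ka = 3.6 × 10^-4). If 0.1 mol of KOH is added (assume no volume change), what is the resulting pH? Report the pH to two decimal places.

After neutralization: n(HOCN) = 0.176 mol, n(OCN-) = 0.495 mol.
pKa = −log(3.6 × 10^-4) = 3.444
pH = pKa + log(n_OCN-/n_HOCN) = 3.444 + log(0.495/0.176) = 3.444 + (+0.449)

pH = 3.89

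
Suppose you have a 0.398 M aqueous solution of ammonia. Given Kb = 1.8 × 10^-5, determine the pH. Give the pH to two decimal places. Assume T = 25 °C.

NH3 + H2O ⇌ NH4+ + OH-
Let x = [OH-] at equilibrium. Kb = x²/(0.398 − x).
Assume x ≪ 0.398: x ≈ √(1.8 × 10^-5 × 0.398) = 2.68 × 10^-3 M
Check: 0.67% ionized — well under 5%, approximation valid.
pOH = 2.57, so pH = 14.00 − pOH = 11.43

pH = 11.43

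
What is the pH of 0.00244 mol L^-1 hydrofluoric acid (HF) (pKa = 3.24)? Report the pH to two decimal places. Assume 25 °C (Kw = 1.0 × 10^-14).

HF ⇌ F- + H+
Ka = 10^(−3.24) = 5.75 × 10^-4
Ka = [H+]²/(0.00244 − [H+]) = 5.75 × 10^-4
The 5% rule fails; solving [H+]² + Ka·[H+] − Ka·C₀ = 0 exactly:
[H+] = [−0.000575 + √(0.000575² + 5.61e-06)]/2 = 9.31 × 10^-4 M
pH = −log(9.31 × 10^-4) = 3.03

pH = 3.03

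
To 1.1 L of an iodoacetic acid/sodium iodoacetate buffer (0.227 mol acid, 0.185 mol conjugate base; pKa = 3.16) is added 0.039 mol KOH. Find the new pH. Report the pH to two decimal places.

pH = 3.24

OH- converts ICH2COOH to ICH2COO-: ICH2COOH → 0.188 mol, ICH2COO- → 0.224 mol.
pH = pKa + log([A⁻]/[HA]) = 3.16 + log(0.224/0.188) = 3.16 +0.076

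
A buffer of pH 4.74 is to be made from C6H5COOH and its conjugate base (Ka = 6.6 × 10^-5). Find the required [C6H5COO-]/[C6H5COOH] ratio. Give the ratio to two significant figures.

ratio = 3.6

pKa = -log(6.6 × 10^-5) = 4.180
pH = pKa + log(r) ⇒ log(r) = 4.74 − 4.180 = +0.560
r = [C6H5COO-]/[C6H5COOH] = 10^(+0.560) = 3.63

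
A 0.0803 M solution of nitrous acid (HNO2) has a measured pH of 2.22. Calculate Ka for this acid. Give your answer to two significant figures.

Ka = 4.9 × 10^-4

[H+] = 10^(-2.22) = 6.03 × 10^-3 M
At equilibrium [HA] = 0.0803 − 6.03 × 10^-3 = 7.43 × 10^-2 M
Ka = [H+][A-]/[HA] = (6.03 × 10^-3)² / 7.43 × 10^-2 = 4.9 × 10^-4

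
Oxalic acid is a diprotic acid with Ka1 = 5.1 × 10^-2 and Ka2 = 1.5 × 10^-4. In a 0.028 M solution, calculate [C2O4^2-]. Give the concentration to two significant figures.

1.5 × 10^-4 M

First ionization gives [H+] ≈ [HC2O4-] = 2.01 × 10^-2 M.
Second step: Ka2 = [H+][C2O4^2-]/[HC2O4-] ≈ [C2O4^2-] (since [H+] ≈ [HC2O4-]).
So [C2O4^2-] ≈ Ka2.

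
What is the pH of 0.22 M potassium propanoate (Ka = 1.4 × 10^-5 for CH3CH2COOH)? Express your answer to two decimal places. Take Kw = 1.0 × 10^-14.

CH3CH2COO- is the conjugate base of the weak acid CH3CH2COOH.
Kb = Kw/Ka = 1.0×10^-14 / 1.4 × 10^-5 = 7.14 × 10^-10
Kb = [OH-]²/(0.22 − [OH-]) = 7.14 × 10^-10
Since Kb ≪ C₀, [OH-] ≈ √(Kb·C₀) = 1.25 × 10^-5 M.
pOH = 4.90, so pH = 14.00 − pOH = 9.10

pH = 9.10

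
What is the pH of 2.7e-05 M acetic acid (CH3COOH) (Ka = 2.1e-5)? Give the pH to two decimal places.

pH = 4.81

CH3COOH ⇌ CH3COO- + H+
Ka = x²/(2.7e-05 − x) = 2.1 × 10^-5
x is not negligible relative to C₀; solve x² + 2.1e-05·x − 5.67e-10 = 0.
x = [−2.1e-05 + √(2.1e-05² + 2.27e-09)]/2 = 1.55 × 10^-5 M
pH = −log(1.55 × 10^-5) = 4.81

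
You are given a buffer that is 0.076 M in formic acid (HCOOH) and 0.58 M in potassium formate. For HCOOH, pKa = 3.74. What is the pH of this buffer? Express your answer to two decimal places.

pH = 4.62

Henderson–Hasselbalch: pH = pKa + log([HCOO-]/[HCOOH]) = 3.74 + log(0.58/0.076)
pH = 3.74 + (+0.883) = 4.62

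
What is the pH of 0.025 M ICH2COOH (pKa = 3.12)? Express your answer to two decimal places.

ICH2COOH ⇌ ICH2COO- + H+
Ka = 10^(−3.12) = 7.59 × 10^-4
From the ICE table, Ka = x²/(0.025 − x) = 7.59 × 10^-4.
Here C₀/Ka ≈ 32.9, so the small-x approximation fails. Use the quadratic:
x = (−Ka + √(Ka² + 4·Ka·C₀))/2 = 3.99 × 10^-3 M
pH = −log(3.99 × 10^-3) = 2.40

pH = 2.40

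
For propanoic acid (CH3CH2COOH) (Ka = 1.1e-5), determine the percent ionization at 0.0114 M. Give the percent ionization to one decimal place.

CH3CH2COOH ⇌ CH3CH2COO- + H+; let x = [H+] at equilibrium.
x ≈ √(Ka·C₀) = √(1.1 × 10^-5 × 0.0114) = 3.54 × 10^-4 M
Fraction ionized = 3.54 × 10^-4 / 0.0114 = 0.0311 → 3.1%

3.1%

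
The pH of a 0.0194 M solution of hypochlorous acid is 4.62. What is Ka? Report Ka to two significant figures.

Ka = 3.0 × 10^-8

[H+] = 10^(-4.62) = 2.40 × 10^-5 M
At equilibrium [HA] = 0.0194 − 2.40 × 10^-5 = 1.94 × 10^-2 M
Ka = [H+][A-]/[HA] = (2.40 × 10^-5)² / 1.94 × 10^-2 = 3.0 × 10^-8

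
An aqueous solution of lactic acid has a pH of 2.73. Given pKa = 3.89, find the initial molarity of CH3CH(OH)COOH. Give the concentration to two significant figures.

[H+] = 10^(-2.73) = 1.86 × 10^-3 M = x
Ka = 10^(−3.89) = 1.29 × 10^-4
Ka = x²/(C₀ − x) ⇒ C₀ = x + x²/Ka
C₀ = 1.86 × 10^-3 + (1.86 × 10^-3)²/(1.29 × 10^-4) = 2.87 × 10^-2 M

C₀ = 2.9 × 10^-2 M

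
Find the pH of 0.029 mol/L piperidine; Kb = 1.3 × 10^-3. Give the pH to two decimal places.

pH = 11.74

C5H10NH + H2O ⇌ C5H10NH2+ + OH-
From the ICE table, Kb = [OH-]²/(0.029 − [OH-]) = 1.3 × 10^-3.
The 5% rule fails; solving [OH-]² + Kb·[OH-] − Kb·C₀ = 0 exactly:
[OH-] = (−Kb + √(Kb² + 4·Kb·C₀))/2 = 5.52 × 10^-3 M
pOH = 2.26, so pH = 14.00 − pOH = 11.74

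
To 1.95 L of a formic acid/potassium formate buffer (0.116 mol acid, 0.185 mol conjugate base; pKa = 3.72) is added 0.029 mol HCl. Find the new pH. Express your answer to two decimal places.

Added H+ converts HCOO- to HCOOH: HCOOH → 0.145 mol, HCOO- → 0.156 mol.
pH = pKa + log([A⁻]/[HA]) = 3.72 + log(0.156/0.145) = 3.72 +0.032

pH = 3.75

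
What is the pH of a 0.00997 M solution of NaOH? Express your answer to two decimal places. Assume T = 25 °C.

NaOH is a strong base; [OH-] = 0.00997 M.
pOH = -log(0.00997) = 2.00
pH = 14.00 - 2.00 = 12.00

pH = 12.00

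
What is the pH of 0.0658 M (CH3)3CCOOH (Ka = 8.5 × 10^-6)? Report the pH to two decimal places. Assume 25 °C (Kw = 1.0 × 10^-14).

(CH3)3CCOOH ⇌ (CH3)3CCOO- + H+
Ka = [H+]²/(0.0658 − [H+]) = 8.5 × 10^-6
Neglecting [H+] in the denominator: [H+] = √(8.5 × 10^-6 × 0.0658) = 7.48 × 10^-4 M
([H+]/C₀ = 1.1% < 5%, so the approximation holds.)
pH = −log(7.48 × 10^-4) = 3.13

pH = 3.13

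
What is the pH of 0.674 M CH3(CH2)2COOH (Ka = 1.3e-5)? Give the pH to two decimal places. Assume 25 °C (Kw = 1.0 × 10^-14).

CH3(CH2)2COOH ⇌ CH3(CH2)2COO- + H+
Ka = [H+]²/(0.674 − [H+]) = 1.3 × 10^-5
Assume [H+] ≪ 0.674: [H+] ≈ √(1.3 × 10^-5 × 0.674) = 2.96 × 10^-3 M
([H+]/C₀ = 0.44% < 5%, so the approximation holds.)
pH = −log[H+] = −log(2.96 × 10^-3) = 2.53

pH = 2.53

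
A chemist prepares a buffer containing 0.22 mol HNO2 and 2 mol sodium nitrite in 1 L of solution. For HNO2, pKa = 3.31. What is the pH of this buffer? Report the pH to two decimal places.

pH = 4.27

Using pH = pKa + log([base]/[acid]) with [base]/[acid] = 2/0.22:
pH = 3.31 + (+0.959) = 4.27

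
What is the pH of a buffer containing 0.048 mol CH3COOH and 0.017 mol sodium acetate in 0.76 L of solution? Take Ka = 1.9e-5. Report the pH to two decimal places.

pKa = −log(1.9 × 10^-5) = 4.721
pH = pKa + log([A⁻]/[HA]) = 4.721 + log(0.017/0.048)
pH = 4.721 + (-0.451) = 4.27

pH = 4.27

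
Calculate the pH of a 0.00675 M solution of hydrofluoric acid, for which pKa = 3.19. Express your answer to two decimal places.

pH = 2.75

HF ⇌ F- + H+
Ka = 10^(−3.19) = 6.46 × 10^-4
From the ICE table, Ka = [H+]²/(0.00675 − [H+]) = 6.46 × 10^-4.
The 5% rule fails; solving [H+]² + Ka·[H+] − Ka·C₀ = 0 exactly:
[H+] = [−0.000646 + √(0.000646² + 1.74e-05)]/2 = 1.79 × 10^-3 M
pH = −log[H+] = −log(1.79 × 10^-3) = 2.75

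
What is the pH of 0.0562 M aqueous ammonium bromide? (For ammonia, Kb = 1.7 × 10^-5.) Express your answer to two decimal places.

NH4+ is the conjugate acid of the weak base NH3.
Ka = Kw/Kb = 1.0×10^-14 / 1.7 × 10^-5 = 5.88 × 10^-10
Let x = [H+] at equilibrium. Ka = x²/(0.0562 − x).
Since Ka ≪ C₀, x ≈ √(Ka·C₀) = 5.75 × 10^-6 M.
pH = −log[H+] = −log(5.75 × 10^-6) = 5.24

pH = 5.24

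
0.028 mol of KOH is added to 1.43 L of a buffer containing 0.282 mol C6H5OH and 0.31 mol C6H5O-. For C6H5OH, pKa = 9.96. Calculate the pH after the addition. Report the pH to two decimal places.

pH = 10.08

OH- converts C6H5OH to C6H5O-: C6H5OH → 0.254 mol, C6H5O- → 0.338 mol.
Henderson–Hasselbalch with mole ratio 0.338/0.254: pH = 9.96 + (+0.124)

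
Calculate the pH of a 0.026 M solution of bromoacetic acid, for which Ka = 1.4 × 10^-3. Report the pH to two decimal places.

pH = 2.27

BrCH2COOH ⇌ BrCH2COO- + H+
Ka = x²/(0.026 − x) = 1.4 × 10^-3
The 5% rule fails; solving x² + Ka·x − Ka·C₀ = 0 exactly:
x = (−Ka + √(Ka² + 4·Ka·C₀))/2 = 5.37 × 10^-3 M
pH = −log(5.37 × 10^-3) = 2.27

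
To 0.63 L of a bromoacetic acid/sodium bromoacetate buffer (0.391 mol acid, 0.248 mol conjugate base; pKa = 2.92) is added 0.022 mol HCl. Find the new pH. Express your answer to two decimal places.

After neutralization: n(BrCH2COOH) = 0.413 mol, n(BrCH2COO-) = 0.226 mol.
pH = pKa + log([A⁻]/[HA]) = 2.92 + log(0.226/0.413) = 2.92 -0.262

pH = 2.66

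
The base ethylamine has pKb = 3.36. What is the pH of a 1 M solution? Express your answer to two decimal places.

pH = 12.32

C2H5NH2 + H2O ⇌ C2H5NH3+ + OH-
Kb = 10^(−3.36) = 4.37 × 10^-4
Let x = [OH-] at equilibrium. Kb = x²/(1 − x).
Since Kb ≪ C₀, x ≈ √(Kb·C₀) = 2.09 × 10^-2 M.
(x/C₀ = 2.1% < 5%, so the approximation holds.)
pOH = 1.68, so pH = 14.00 − pOH = 12.32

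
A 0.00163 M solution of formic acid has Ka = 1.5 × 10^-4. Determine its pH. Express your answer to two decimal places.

pH = 3.37

HCOOH ⇌ HCOO- + H+
From the ICE table, Ka = [H+]²/(0.00163 − [H+]) = 1.5 × 10^-4.
[H+] is not negligible relative to C₀; solve [H+]² + 0.00015·[H+] − 2.44e-07 = 0.
[H+] = (−Ka + √(Ka² + 4·Ka·C₀))/2 = 4.25 × 10^-4 M
pH = −log(4.25 × 10^-4) = 3.37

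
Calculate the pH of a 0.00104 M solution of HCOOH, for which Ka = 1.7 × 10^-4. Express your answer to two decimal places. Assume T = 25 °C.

HCOOH ⇌ HCOO- + H+
From the ICE table, Ka = [H+]²/(0.00104 − [H+]) = 1.7 × 10^-4.
Here C₀/Ka ≈ 6.12, so the small-[H+] approximation fails. Use the quadratic:
[H+] = [−0.00017 + √(0.00017² + 7.07e-07)]/2 = 3.44 × 10^-4 M
pH = −log(3.44 × 10^-4) = 3.46

pH = 3.46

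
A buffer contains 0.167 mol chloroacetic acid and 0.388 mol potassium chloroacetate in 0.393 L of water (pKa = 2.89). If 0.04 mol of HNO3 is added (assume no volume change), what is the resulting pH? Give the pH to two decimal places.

Added H+ converts ClCH2COO- to ClCH2COOH: ClCH2COOH → 0.207 mol, ClCH2COO- → 0.348 mol.
pH = pKa + log([A⁻]/[HA]) = 2.89 + log(0.348/0.207) = 2.89 +0.226

pH = 3.12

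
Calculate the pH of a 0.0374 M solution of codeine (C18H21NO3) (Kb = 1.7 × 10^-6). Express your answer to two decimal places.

pH = 10.40

C18H21NO3 + H2O ⇌ C18H22NO3+ + OH-
Kb = x²/(0.0374 − x) = 1.7 × 10^-6
Since Kb ≪ C₀, x ≈ √(Kb·C₀) = 2.52 × 10^-4 M.
pOH = −log(2.52 × 10^-4) = 3.60; pH = 14.00 − 3.60 = 10.40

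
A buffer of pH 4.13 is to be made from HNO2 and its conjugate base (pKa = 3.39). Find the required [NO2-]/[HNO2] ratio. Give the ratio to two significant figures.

pH = pKa + log(r) ⇒ log(r) = 4.13 − 3.39 = +0.74
r = [NO2-]/[HNO2] = 10^(+0.74) = 5.5

ratio = 5.5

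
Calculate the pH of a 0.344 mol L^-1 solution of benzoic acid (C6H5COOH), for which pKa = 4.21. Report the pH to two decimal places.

pH = 2.34

C6H5COOH ⇌ C6H5COO- + H+
Ka = 10^(−4.21) = 6.17 × 10^-5
From the ICE table, Ka = [H+]²/(0.344 − [H+]) = 6.17 × 10^-5.
Since Ka ≪ C₀, [H+] ≈ √(Ka·C₀) = 4.61 × 10^-3 M.
pH = −log(4.61 × 10^-3) = 2.34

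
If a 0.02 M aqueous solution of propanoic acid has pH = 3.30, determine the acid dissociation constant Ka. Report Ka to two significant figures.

[H+] = 10^(-3.30) = 5.01 × 10^-4 M
At equilibrium [HA] = 0.02 − 5.01 × 10^-4 = 1.95 × 10^-2 M
Ka = [H+][A-]/[HA] = (5.01 × 10^-4)² / 1.95 × 10^-2 = 1.3 × 10^-5

Ka = 1.3 × 10^-5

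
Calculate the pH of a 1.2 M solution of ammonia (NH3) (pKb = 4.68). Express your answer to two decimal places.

pH = 11.70

NH3 + H2O ⇌ NH4+ + OH-
Kb = 10^(−4.68) = 2.09 × 10^-5
From the ICE table, Kb = [OH-]²/(1.2 − [OH-]) = 2.09 × 10^-5.
Assume [OH-] ≪ 1.2: [OH-] ≈ √(2.09 × 10^-5 × 1.2) = 5.01 × 10^-3 M
pOH = 2.30, so pH = 14.00 − pOH = 11.70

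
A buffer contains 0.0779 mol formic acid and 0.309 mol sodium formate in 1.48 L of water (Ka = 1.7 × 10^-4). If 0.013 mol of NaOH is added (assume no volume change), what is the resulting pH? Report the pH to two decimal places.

pH = 4.47

OH- converts HCOOH to HCOO-: HCOOH → 0.0649 mol, HCOO- → 0.322 mol.
pKa = −log(1.7 × 10^-4) = 3.770
pH = pKa + log(n_HCOO-/n_HCOOH) = 3.770 + log(0.322/0.0649) = 3.770 + (+0.696)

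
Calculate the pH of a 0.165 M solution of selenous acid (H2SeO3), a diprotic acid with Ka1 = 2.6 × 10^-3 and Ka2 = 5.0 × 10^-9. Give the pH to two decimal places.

pH = 1.71

Ka1 ≫ Ka2, so treat the first dissociation as the only significant source of H+.
Ka1 = x²/(0.165 − x) = 2.6 × 10^-3
Solving the quadratic: x = (−Ka1 + √(Ka1² + 4·Ka1·C₀))/2 = 1.95 × 10^-2 M
pH = −log(1.95 × 10^-2) = 1.71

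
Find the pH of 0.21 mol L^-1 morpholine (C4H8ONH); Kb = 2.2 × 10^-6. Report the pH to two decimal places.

pH = 10.83

C4H8ONH + H2O ⇌ C4H8ONH2+ + OH-
Kb = x²/(0.21 − x) = 2.2 × 10^-6
Assume x ≪ 0.21: x ≈ √(2.2 × 10^-6 × 0.21) = 6.80 × 10^-4 M
(x/C₀ = 0.32% < 5%, so the approximation holds.)
pOH = 3.17, so pH = 14.00 − pOH = 10.83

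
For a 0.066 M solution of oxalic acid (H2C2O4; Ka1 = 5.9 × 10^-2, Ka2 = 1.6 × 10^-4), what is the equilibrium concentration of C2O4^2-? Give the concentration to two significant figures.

1.6 × 10^-4 M

First ionization gives [H+] ≈ [HC2O4-] = 3.95 × 10^-2 M.
Second step: Ka2 = [H+][C2O4^2-]/[HC2O4-] ≈ [C2O4^2-] (since [H+] ≈ [HC2O4-]).
So [C2O4^2-] ≈ Ka2.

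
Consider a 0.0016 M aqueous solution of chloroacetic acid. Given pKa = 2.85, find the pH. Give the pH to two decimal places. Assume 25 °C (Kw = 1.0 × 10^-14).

ClCH2COOH ⇌ ClCH2COO- + H+
Ka = 10^(−2.85) = 1.41 × 10^-3
From the ICE table, Ka = x²/(0.0016 − x) = 1.41 × 10^-3.
x is not negligible relative to C₀; solve x² + 0.00141·x − 2.26e-06 = 0.
x = (−Ka + √(Ka² + 4·Ka·C₀))/2 = 9.54 × 10^-4 M
pH = −log[H+] = −log(9.54 × 10^-4) = 3.02

pH = 3.02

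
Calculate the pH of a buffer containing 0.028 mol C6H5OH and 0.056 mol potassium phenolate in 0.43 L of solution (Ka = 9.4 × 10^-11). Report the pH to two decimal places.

pKa = −log(9.4 × 10^-11) = 10.027
pH = pKa + log([A⁻]/[HA]) = 10.027 + log(0.056/0.028)
pH = 10.027 + (+0.301) = 10.33

pH = 10.33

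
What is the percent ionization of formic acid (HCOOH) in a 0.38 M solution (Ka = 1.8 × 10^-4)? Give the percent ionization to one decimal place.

2.2%

HCOOH ⇌ HCOO- + H+; let x = [H+] at equilibrium.
x ≈ √(Ka·C₀) = √(1.8 × 10^-4 × 0.38) = 8.27 × 10^-3 M
% ionization = x/C₀ × 100% = 8.27 × 10^-3/0.38 × 100% = 2.2%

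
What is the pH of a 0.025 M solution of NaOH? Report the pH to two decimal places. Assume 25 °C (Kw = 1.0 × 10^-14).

NaOH is a strong base; [OH-] = 0.025 M.
pOH = -log(0.025) = 1.60
pH = 14.00 - 1.60 = 12.40

pH = 12.40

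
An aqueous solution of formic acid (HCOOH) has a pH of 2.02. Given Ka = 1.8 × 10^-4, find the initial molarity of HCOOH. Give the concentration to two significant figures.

C₀ = 5.2 × 10^-1 M

[H+] = 10^(-2.02) = 9.55 × 10^-3 M = x
Ka = x²/(C₀ − x) ⇒ C₀ = x + x²/Ka
C₀ = 9.55 × 10^-3 + (9.55 × 10^-3)²/(1.8 × 10^-4) = 5.16 × 10^-1 M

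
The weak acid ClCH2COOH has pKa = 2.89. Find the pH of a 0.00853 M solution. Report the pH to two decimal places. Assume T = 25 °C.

ClCH2COOH ⇌ ClCH2COO- + H+
Ka = 10^(−2.89) = 1.29 × 10^-3
From the ICE table, Ka = [H+]²/(0.00853 − [H+]) = 1.29 × 10^-3.
[H+] is not negligible relative to C₀; solve [H+]² + 0.00129·[H+] − 1.1e-05 = 0.
[H+] = [−0.00129 + √(0.00129² + 4.4e-05)]/2 = 2.73 × 10^-3 M
pH = −log[H+] = −log(2.73 × 10^-3) = 2.56

pH = 2.56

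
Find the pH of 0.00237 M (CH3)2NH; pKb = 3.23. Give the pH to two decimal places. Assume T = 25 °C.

(CH3)2NH + H2O ⇌ (CH3)2NH2+ + OH-
Kb = 10^(−3.23) = 5.89 × 10^-4
Kb = [OH-]²/(0.00237 − [OH-]) = 5.89 × 10^-4
[OH-] is not negligible relative to C₀; solve [OH-]² + 0.000589·[OH-] − 1.4e-06 = 0.
[OH-] = (−Kb + √(Kb² + 4·Kb·C₀))/2 = 9.23 × 10^-4 M
pOH = 3.03, so pH = 14.00 − pOH = 10.97

pH = 10.97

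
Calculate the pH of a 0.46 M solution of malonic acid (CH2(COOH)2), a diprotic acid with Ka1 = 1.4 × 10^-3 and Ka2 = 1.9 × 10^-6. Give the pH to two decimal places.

Since Ka1 ≫ Ka2, the first ionization dominates [H+].
Ka1 = x²/(0.46 − x) = 1.4 × 10^-3
Solving the quadratic: x = (−Ka1 + √(Ka1² + 4·Ka1·C₀))/2 = 2.47 × 10^-2 M
pH = −log(2.47 × 10^-2) = 1.61

pH = 1.61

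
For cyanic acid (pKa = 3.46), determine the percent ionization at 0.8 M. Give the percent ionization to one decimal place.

HOCN ⇌ OCN- + H+; let x = [H+] at equilibrium.
Ka = 10^(−3.46) = 3.47 × 10^-4
x ≈ √(Ka·C₀) = √(3.47 × 10^-4 × 0.8) = 1.67 × 10^-2 M
Fraction ionized = 1.67 × 10^-2 / 0.8 = 0.0209 → 2.1%

2.1%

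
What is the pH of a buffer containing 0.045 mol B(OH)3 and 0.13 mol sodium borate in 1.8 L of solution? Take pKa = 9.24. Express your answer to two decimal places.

Henderson–Hasselbalch: pH = pKa + log([B(OH)4-]/[B(OH)3]) = 9.24 + log(0.13/0.045)
pH = 9.24 + (+0.461) = 9.70

pH = 9.70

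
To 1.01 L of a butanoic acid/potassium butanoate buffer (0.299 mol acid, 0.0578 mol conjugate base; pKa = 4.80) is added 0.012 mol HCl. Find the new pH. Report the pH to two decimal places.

pH = 3.97

After neutralization: n(CH3(CH2)2COOH) = 0.311 mol, n(CH3(CH2)2COO-) = 0.0458 mol.
pH = pKa + log(n_CH3(CH2)2COO-/n_CH3(CH2)2COOH) = 4.80 + log(0.0458/0.311) = 4.80 + (-0.832)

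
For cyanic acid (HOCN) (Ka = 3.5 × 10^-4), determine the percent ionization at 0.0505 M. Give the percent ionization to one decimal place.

HOCN ⇌ OCN- + H+; let x = [H+] at equilibrium.
Ka = x²/(C₀ − x); solving the quadratic gives x = 4.03 × 10^-3 M.
% ionization = x/C₀ × 100% = 4.03 × 10^-3/0.0505 × 100% = 8.0%

8.0%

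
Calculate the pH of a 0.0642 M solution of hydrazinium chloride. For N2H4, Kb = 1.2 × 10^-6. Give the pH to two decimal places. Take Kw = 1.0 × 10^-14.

N2H5+ is the conjugate acid of the weak base N2H4.
Ka = Kw/Kb = 1.0×10^-14 / 1.2 × 10^-6 = 8.33 × 10^-9
From the ICE table, Ka = x²/(0.0642 − x) = 8.33 × 10^-9.
Assume x ≪ 0.0642: x ≈ √(8.33 × 10^-9 × 0.0642) = 2.31 × 10^-5 M
pH = −log(2.31 × 10^-5) = 4.64

pH = 4.64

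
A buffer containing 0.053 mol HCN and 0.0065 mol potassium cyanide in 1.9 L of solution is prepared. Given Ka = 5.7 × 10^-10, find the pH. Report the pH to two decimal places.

pH = 8.33

pKa = −log(5.7 × 10^-10) = 9.244
pH = pKa + log([A⁻]/[HA]) = 9.244 + log(0.0065/0.053)
pH = 9.244 + (-0.911) = 8.33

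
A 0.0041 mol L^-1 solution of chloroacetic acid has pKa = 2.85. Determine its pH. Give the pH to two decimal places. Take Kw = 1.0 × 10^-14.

ClCH2COOH ⇌ ClCH2COO- + H+
Ka = 10^(−2.85) = 1.41 × 10^-3
Ka = [H+]²/(0.0041 − [H+]) = 1.41 × 10^-3
[H+] is not negligible relative to C₀; solve [H+]² + 0.00141·[H+] − 5.78e-06 = 0.
[H+] = (−Ka + √(Ka² + 4·Ka·C₀))/2 = 1.80 × 10^-3 M
pH = −log[H+] = −log(1.80 × 10^-3) = 2.74

pH = 2.74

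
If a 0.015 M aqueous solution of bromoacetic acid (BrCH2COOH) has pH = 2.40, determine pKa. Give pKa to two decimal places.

[H+] = 10^(-2.40) = 3.98 × 10^-3 M
At equilibrium [HA] = 0.015 − 3.98 × 10^-3 = 1.10 × 10^-2 M
Ka = [H+][A-]/[HA] = (3.98 × 10^-3)² / 1.10 × 10^-2 = 1.44 × 10^-3
pKa = -log(1.44 × 10^-3) = 2.84

pKa = 2.84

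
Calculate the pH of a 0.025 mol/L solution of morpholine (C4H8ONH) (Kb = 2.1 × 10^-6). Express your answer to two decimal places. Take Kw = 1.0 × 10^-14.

pH = 10.36

C4H8ONH + H2O ⇌ C4H8ONH2+ + OH-
From the ICE table, Kb = [OH-]²/(0.025 − [OH-]) = 2.1 × 10^-6.
Neglecting [OH-] in the denominator: [OH-] = √(2.1 × 10^-6 × 0.025) = 2.29 × 10^-4 M
pOH = −log(2.29 × 10^-4) = 3.64; pH = 14.00 − 3.64 = 10.36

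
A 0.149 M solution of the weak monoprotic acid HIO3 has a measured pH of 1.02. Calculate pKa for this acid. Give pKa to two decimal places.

pKa = 0.77

[H+] = 10^(-1.02) = 9.55 × 10^-2 M
At equilibrium [HA] = 0.149 − 9.55 × 10^-2 = 5.35 × 10^-2 M
Ka = [H+][A-]/[HA] = (9.55 × 10^-2)² / 5.35 × 10^-2 = 1.70 × 10^-1
pKa = -log(1.70 × 10^-1) = 0.77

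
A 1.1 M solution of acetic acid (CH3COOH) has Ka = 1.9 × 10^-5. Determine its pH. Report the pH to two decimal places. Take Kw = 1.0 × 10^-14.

pH = 2.34

CH3COOH ⇌ CH3COO- + H+
Ka = [H+]²/(1.1 − [H+]) = 1.9 × 10^-5
Since Ka ≪ C₀, [H+] ≈ √(Ka·C₀) = 4.57 × 10^-3 M.
Check: 0.42% ionized — well under 5%, approximation valid.
pH = −log[H+] = −log(4.57 × 10^-3) = 2.34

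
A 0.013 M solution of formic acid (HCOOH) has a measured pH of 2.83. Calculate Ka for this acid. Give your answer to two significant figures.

Ka = 1.9 × 10^-4

[H+] = 10^(-2.83) = 1.48 × 10^-3 M
At equilibrium [HA] = 0.013 − 1.48 × 10^-3 = 1.15 × 10^-2 M
Ka = [H+][A-]/[HA] = (1.48 × 10^-3)² / 1.15 × 10^-2 = 1.9 × 10^-4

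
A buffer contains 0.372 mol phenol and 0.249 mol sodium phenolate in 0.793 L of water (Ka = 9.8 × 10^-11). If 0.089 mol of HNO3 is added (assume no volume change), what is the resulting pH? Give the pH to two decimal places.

pH = 9.55

Added H+ converts C6H5O- to C6H5OH: C6H5OH → 0.461 mol, C6H5O- → 0.16 mol.
pKa = −log(9.8 × 10^-11) = 10.009
pH = pKa + log([A⁻]/[HA]) = 10.009 + log(0.16/0.461) = 10.009 -0.460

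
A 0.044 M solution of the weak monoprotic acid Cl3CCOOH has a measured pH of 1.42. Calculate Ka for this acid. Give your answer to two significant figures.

Ka = 2.4 × 10^-1

[H+] = 10^(-1.42) = 3.80 × 10^-2 M
At equilibrium [HA] = 0.044 − 3.80 × 10^-2 = 6.00 × 10^-3 M
Ka = [H+][A-]/[HA] = (3.80 × 10^-2)² / 6.00 × 10^-3 = 2.4 × 10^-1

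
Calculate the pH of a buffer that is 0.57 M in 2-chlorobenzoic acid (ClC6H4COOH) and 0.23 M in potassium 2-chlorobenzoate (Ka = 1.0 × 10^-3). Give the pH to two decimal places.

pH = 2.61

pKa = −log(1.0 × 10^-3) = 3.000
Using pH = pKa + log([base]/[acid]) with [base]/[acid] = 0.23/0.57:
pH = 3.000 + (-0.394) = 2.61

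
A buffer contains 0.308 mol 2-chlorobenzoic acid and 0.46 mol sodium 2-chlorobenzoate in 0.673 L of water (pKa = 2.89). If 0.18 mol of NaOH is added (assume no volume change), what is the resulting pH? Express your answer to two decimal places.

After neutralization: n(ClC6H4COOH) = 0.128 mol, n(ClC6H4COO-) = 0.64 mol.
Henderson–Hasselbalch with mole ratio 0.64/0.128: pH = 2.89 + (+0.699)

pH = 3.59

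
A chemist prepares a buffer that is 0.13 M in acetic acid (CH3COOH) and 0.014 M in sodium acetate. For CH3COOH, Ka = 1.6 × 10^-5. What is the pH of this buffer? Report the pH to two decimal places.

pH = 3.83

pKa = −log(1.6 × 10^-5) = 4.796
pH = pKa + log([A⁻]/[HA]) = 4.796 + log(0.014/0.13)
pH = 4.796 + (-0.968) = 3.83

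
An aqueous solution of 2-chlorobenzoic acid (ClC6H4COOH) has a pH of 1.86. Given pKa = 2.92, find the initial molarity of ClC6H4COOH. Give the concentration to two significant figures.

C₀ = 1.7 × 10^-1 M

[H+] = 10^(-1.86) = 1.38 × 10^-2 M = x
Ka = 10^(−2.92) = 1.20 × 10^-3
Ka = x²/(C₀ − x) ⇒ C₀ = x + x²/Ka
C₀ = 1.38 × 10^-2 + (1.38 × 10^-2)²/(1.20 × 10^-3) = 1.73 × 10^-1 M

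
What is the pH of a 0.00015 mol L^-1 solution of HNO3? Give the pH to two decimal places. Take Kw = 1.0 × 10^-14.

pH = 3.82

HNO3 is a strong acid and dissociates completely, so [H+] = 0.00015 M.
pH = -log(0.00015) = 3.82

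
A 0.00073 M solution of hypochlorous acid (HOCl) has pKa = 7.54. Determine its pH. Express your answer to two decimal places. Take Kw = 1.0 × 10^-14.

pH = 5.34

HOCl ⇌ OCl- + H+
Ka = 10^(−7.54) = 2.88 × 10^-8
Ka = [H+]²/(0.00073 − [H+]) = 2.88 × 10^-8
Since Ka ≪ C₀, [H+] ≈ √(Ka·C₀) = 4.59 × 10^-6 M.
pH = −log(4.59 × 10^-6) = 5.34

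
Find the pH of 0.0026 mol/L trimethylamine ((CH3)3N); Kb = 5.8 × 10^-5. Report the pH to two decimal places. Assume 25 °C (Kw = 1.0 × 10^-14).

pH = 10.56

(CH3)3N + H2O ⇌ (CH3)3NH+ + OH-
Kb = [OH-]²/(0.0026 − [OH-]) = 5.8 × 10^-5
Here C₀/Kb ≈ 44.8, so the small-[OH-] approximation fails. Use the quadratic:
[OH-] = [−5.8e-05 + √(5.8e-05² + 6.03e-07)]/2 = 3.60 × 10^-4 M
pOH = −log(3.60 × 10^-4) = 3.44; pH = 14.00 − 3.44 = 10.56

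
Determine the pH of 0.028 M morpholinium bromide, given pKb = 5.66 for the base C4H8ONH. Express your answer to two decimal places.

pH = 4.95

C4H8ONH2+ is the conjugate acid of the weak base C4H8ONH.
Kb = 10^(−5.66) = 2.19 × 10^-6
Ka = Kw/Kb = 1.0×10^-14 / 2.19 × 10^-6 = 4.57 × 10^-9
From the ICE table, Ka = [H+]²/(0.028 − [H+]) = 4.57 × 10^-9.
Assume [H+] ≪ 0.028: [H+] ≈ √(4.57 × 10^-9 × 0.028) = 1.13 × 10^-5 M
pH = −log[H+] = −log(1.13 × 10^-5) = 4.95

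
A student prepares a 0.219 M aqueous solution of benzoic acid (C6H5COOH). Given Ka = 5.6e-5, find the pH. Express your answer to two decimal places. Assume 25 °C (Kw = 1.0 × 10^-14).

C6H5COOH ⇌ C6H5COO- + H+
From the ICE table, Ka = [H+]²/(0.219 − [H+]) = 5.6 × 10^-5.
Assume [H+] ≪ 0.219: [H+] ≈ √(5.6 × 10^-5 × 0.219) = 3.50 × 10^-3 M
Check: 1.6% ionized — well under 5%, approximation valid.
pH = −log[H+] = −log(3.50 × 10^-3) = 2.46

pH = 2.46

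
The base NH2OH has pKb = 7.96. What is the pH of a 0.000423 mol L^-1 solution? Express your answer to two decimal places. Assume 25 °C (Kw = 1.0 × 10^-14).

pH = 8.33

NH2OH + H2O ⇌ NH3OH+ + OH-
Kb = 10^(−7.96) = 1.10 × 10^-8
From the ICE table, Kb = [OH-]²/(0.000423 − [OH-]) = 1.10 × 10^-8.
Assume [OH-] ≪ 0.000423: [OH-] ≈ √(1.10 × 10^-8 × 0.000423) = 2.16 × 10^-6 M
pOH = −log(2.16 × 10^-6) = 5.67; pH = 14.00 − 5.67 = 8.33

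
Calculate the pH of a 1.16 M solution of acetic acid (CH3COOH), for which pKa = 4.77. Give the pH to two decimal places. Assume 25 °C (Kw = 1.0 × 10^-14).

CH3COOH ⇌ CH3COO- + H+
Ka = 10^(−4.77) = 1.70 × 10^-5
Ka = [H+]²/(1.16 − [H+]) = 1.70 × 10^-5
Assume [H+] ≪ 1.16: [H+] ≈ √(1.70 × 10^-5 × 1.16) = 4.44 × 10^-3 M
pH = −log[H+] = −log(4.44 × 10^-3) = 2.35

pH = 2.35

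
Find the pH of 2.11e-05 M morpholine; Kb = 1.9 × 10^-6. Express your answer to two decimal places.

pH = 8.74

C4H8ONH + H2O ⇌ C4H8ONH2+ + OH-
Kb = [OH-]²/(2.11e-05 − [OH-]) = 1.9 × 10^-6
[OH-] is not negligible relative to C₀; solve [OH-]² + 1.9e-06·[OH-] − 4.01e-11 = 0.
[OH-] = (−Kb + √(Kb² + 4·Kb·C₀))/2 = 5.45 × 10^-6 M
pOH = −log(5.45 × 10^-6) = 5.26; pH = 14.00 − 5.26 = 8.74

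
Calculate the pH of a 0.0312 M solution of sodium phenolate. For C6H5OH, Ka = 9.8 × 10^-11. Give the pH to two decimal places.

C6H5O- is the conjugate base of the weak acid C6H5OH.
Kb = Kw/Ka = 1.0×10^-14 / 9.8 × 10^-11 = 1.02 × 10^-4
From the ICE table, Kb = x²/(0.0312 − x) = 1.02 × 10^-4.
The 5% rule fails; solving x² + Kb·x − Kb·C₀ = 0 exactly:
x = (−Kb + √(Kb² + 4·Kb·C₀))/2 = 1.73 × 10^-3 M
pOH = −log(1.73 × 10^-3) = 2.76; pH = 14.00 − 2.76 = 11.24

pH = 11.24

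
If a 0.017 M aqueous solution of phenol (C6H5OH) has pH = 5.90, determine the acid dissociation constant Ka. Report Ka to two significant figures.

Ka = 9.3 × 10^-11

[H+] = 10^(-5.90) = 1.26 × 10^-6 M
At equilibrium [HA] = 0.017 − 1.26 × 10^-6 = 1.70 × 10^-2 M
Ka = [H+][A-]/[HA] = (1.26 × 10^-6)² / 1.70 × 10^-2 = 9.3 × 10^-11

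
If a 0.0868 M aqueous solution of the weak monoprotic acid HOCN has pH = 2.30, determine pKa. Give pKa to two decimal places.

[H+] = 10^(-2.30) = 5.01 × 10^-3 M
At equilibrium [HA] = 0.0868 − 5.01 × 10^-3 = 8.18 × 10^-2 M
Ka = [H+][A-]/[HA] = (5.01 × 10^-3)² / 8.18 × 10^-2 = 3.07 × 10^-4
pKa = -log(3.07 × 10^-4) = 3.51

pKa = 3.51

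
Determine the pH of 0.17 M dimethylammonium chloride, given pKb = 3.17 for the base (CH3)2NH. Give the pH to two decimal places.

pH = 5.80

(CH3)2NH2+ is the conjugate acid of the weak base (CH3)2NH.
Kb = 10^(−3.17) = 6.76 × 10^-4
Ka = Kw/Kb = 1.0×10^-14 / 6.76 × 10^-4 = 1.48 × 10^-11
Let x = [H+] at equilibrium. Ka = x²/(0.17 − x).
Assume x ≪ 0.17: x ≈ √(1.48 × 10^-11 × 0.17) = 1.59 × 10^-6 M
pH = −log(1.59 × 10^-6) = 5.80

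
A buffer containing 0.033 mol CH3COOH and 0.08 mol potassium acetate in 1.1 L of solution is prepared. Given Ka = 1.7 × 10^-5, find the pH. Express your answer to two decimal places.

pH = 5.15

pKa = −log(1.7 × 10^-5) = 4.770
Using pH = pKa + log([base]/[acid]) with [base]/[acid] = 0.08/0.033:
pH = 4.770 + (+0.385) = 5.15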